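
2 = 2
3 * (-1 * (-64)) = 192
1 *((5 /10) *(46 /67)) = 23 /67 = 0.34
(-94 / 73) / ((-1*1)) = 94 / 73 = 1.29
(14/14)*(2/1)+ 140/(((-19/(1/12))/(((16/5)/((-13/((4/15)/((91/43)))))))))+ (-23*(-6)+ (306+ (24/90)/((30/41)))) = 107500304/240825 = 446.38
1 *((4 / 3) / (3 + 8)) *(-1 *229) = -916 / 33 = -27.76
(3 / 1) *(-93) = -279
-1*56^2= -3136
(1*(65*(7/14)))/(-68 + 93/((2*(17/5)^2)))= -18785/36979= -0.51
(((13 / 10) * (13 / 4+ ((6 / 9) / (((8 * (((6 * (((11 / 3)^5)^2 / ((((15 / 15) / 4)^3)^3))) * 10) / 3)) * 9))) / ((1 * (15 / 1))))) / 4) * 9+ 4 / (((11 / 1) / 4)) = 1192418840597784251693 / 108789443753672704000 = 10.96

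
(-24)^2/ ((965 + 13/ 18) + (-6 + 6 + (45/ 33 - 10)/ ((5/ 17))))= 0.62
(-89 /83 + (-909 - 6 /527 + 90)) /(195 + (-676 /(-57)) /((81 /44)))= -165617699760 /40681710719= -4.07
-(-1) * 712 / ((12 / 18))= 1068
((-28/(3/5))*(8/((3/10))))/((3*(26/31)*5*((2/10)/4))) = -694400/351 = -1978.35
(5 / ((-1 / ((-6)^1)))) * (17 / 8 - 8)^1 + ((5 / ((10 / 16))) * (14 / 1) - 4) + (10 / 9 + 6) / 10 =-12157 / 180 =-67.54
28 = 28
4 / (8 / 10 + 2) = 10 / 7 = 1.43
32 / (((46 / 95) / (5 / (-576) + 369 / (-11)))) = -20196905 / 9108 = -2217.49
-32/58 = -0.55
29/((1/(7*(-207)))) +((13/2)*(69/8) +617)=-661567/16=-41347.94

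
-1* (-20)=20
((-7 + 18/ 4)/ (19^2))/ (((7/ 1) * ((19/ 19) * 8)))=-5/ 40432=-0.00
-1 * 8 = -8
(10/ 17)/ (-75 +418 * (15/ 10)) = 5/ 4692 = 0.00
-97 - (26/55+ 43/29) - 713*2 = -2432304/1595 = -1524.96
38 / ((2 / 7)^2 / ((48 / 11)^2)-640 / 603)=-35.95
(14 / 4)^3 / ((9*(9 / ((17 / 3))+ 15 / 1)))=5831 / 20304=0.29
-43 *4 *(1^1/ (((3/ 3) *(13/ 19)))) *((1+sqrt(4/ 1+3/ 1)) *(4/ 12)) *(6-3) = -3268 *sqrt(7)/ 13-3268/ 13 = -916.49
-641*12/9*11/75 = -28204/225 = -125.35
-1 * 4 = -4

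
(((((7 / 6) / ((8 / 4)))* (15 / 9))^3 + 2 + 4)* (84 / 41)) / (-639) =-0.02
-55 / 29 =-1.90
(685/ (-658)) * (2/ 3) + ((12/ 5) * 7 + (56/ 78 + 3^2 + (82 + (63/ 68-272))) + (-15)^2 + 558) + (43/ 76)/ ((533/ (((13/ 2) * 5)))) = 619.78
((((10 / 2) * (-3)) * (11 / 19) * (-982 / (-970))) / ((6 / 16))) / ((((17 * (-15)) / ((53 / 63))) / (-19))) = -1.47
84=84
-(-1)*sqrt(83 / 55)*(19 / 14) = 19*sqrt(4565) / 770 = 1.67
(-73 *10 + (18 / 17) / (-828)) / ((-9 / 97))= 6152613 / 782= 7867.79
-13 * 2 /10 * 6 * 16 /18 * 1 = -208 /15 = -13.87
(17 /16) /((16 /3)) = 51 /256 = 0.20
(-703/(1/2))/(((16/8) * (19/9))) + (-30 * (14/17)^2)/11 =-1064487/3179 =-334.85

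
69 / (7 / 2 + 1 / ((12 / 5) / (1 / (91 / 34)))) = 18837 / 998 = 18.87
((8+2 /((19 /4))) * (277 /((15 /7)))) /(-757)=-62048 /43149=-1.44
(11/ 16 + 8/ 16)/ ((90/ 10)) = 19/ 144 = 0.13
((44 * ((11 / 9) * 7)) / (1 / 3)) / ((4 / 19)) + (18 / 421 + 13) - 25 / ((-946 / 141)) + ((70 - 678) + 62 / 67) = 382167914305 / 80051466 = 4774.03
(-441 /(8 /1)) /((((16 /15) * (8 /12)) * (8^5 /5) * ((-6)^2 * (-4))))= 11025 /134217728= 0.00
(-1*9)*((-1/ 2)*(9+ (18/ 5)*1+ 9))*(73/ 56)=126.71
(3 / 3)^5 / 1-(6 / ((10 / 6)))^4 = -104351 / 625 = -166.96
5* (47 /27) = 235 /27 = 8.70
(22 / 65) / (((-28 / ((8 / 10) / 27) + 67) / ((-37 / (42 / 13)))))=407 / 92190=0.00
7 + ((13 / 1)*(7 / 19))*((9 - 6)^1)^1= 406 / 19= 21.37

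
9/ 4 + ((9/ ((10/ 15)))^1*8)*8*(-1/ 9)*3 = -285.75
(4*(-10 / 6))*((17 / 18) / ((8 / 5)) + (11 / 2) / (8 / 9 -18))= -1355 / 756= -1.79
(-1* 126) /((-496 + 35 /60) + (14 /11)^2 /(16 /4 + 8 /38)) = 228690 /898483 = 0.25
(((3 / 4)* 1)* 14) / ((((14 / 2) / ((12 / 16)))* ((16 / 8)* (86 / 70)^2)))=11025 / 29584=0.37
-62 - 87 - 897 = -1046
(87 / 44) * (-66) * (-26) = 3393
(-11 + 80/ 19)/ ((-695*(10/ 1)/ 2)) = 129/ 66025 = 0.00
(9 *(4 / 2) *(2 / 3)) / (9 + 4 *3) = 4 / 7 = 0.57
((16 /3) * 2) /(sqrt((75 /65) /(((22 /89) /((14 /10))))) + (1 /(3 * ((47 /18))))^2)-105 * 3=-957654946037 /3039917711 + 156149792 * sqrt(534534) /27359259399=-310.85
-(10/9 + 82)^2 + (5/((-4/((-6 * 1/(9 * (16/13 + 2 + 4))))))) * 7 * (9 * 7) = -104412797/15228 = -6856.63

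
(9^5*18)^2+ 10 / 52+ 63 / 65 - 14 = 146863358968451 / 130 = 1129718145911.16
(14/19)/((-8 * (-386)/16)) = 14/3667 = 0.00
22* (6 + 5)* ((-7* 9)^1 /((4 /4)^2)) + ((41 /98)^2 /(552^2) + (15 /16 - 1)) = -44615729932031 /2926377216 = -15246.06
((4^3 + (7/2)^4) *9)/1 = 1926.56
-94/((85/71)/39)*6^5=-2023983936/85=-23811575.72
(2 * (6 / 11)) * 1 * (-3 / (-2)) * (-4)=-6.55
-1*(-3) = 3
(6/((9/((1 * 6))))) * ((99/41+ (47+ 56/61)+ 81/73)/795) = 37567868/145145535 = 0.26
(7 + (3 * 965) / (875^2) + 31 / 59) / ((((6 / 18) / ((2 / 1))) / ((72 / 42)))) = 4897559592 / 63240625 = 77.44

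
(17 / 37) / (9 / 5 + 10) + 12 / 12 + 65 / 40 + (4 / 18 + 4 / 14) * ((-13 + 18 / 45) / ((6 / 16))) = -14.40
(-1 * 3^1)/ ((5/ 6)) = -18/ 5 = -3.60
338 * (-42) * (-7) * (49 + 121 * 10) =125109348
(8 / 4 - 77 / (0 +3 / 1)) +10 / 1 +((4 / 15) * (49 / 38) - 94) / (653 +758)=-5522537 / 402135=-13.73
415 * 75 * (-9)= -280125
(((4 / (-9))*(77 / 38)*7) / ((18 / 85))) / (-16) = 1.86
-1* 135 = -135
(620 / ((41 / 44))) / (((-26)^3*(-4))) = 1705 / 180154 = 0.01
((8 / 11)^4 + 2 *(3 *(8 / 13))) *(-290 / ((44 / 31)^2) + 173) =204407826 / 1771561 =115.38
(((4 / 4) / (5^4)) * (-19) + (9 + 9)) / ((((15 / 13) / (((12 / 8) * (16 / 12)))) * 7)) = 292006 / 65625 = 4.45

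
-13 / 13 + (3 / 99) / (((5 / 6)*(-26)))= -1.00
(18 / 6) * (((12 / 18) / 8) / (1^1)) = 1 / 4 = 0.25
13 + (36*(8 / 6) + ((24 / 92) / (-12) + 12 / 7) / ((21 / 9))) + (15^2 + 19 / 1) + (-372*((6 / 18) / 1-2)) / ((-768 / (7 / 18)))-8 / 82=48755996797 / 159691392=305.31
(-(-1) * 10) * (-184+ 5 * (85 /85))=-1790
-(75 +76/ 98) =-3713/ 49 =-75.78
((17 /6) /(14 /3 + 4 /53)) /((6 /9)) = 2703 /3016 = 0.90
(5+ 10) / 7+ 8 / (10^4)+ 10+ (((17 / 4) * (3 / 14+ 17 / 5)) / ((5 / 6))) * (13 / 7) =5681073 / 122500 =46.38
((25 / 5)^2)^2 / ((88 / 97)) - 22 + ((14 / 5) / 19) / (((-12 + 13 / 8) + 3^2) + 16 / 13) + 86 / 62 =2594006807 / 3887400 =667.29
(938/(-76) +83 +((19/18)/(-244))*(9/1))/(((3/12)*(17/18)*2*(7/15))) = 88395165/275842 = 320.46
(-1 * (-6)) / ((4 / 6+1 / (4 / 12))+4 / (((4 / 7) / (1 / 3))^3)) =2592 / 1927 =1.35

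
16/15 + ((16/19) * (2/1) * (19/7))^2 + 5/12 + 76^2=17047241/2940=5798.38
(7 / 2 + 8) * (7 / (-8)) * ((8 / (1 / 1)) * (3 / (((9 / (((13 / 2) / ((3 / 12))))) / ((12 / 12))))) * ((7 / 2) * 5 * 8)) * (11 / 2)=-1611610 / 3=-537203.33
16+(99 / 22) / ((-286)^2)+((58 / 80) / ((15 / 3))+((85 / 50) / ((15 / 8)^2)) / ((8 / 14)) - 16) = 91217827 / 92020500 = 0.99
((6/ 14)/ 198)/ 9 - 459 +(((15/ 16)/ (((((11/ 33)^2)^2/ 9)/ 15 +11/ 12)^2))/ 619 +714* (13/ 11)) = 384.82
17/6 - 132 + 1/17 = -13169/102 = -129.11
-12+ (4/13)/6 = -466/39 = -11.95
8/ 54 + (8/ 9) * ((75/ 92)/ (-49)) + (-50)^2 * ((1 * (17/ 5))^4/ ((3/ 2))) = 6777232082/ 30429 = 222722.80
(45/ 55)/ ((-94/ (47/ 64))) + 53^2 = 3955063/ 1408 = 2808.99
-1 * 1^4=-1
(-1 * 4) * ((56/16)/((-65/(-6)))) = -84/65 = -1.29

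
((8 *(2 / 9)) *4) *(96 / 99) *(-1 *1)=-2048 / 297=-6.90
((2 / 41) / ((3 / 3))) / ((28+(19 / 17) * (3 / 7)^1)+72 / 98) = 1666 / 997735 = 0.00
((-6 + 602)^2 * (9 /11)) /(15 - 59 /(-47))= 37564092 /2101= 17879.15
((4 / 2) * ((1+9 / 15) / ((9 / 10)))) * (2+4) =21.33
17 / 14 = 1.21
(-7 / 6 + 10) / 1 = 8.83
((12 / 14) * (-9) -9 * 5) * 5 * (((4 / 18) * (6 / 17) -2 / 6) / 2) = 7995 / 238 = 33.59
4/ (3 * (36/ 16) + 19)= 16/ 103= 0.16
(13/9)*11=143/9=15.89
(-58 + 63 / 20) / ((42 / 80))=-104.48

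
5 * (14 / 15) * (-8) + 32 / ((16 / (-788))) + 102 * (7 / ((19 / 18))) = -53404 / 57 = -936.91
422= 422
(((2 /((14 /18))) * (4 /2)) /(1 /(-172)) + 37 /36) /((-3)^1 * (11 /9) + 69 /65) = 14472445 /42672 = 339.16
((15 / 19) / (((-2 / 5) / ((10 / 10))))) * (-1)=75 / 38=1.97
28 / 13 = 2.15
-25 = -25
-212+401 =189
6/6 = 1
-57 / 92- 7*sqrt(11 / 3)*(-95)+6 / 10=1273.36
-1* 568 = -568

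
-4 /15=-0.27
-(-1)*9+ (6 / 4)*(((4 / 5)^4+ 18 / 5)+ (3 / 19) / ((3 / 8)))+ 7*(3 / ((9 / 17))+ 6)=97.31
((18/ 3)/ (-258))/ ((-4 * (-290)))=-1/ 49880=-0.00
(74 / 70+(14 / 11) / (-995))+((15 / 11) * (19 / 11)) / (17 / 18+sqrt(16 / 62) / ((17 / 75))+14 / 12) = -535097449776 / 69241740953+58866750 * sqrt(62) / 49706921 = 1.60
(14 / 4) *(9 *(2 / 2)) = 63 / 2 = 31.50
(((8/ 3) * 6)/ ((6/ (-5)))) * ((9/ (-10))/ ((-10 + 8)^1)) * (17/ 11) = -102/ 11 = -9.27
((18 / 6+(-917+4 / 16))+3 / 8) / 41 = -7307 / 328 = -22.28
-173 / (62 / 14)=-1211 / 31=-39.06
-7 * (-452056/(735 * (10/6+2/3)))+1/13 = 5876973/3185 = 1845.20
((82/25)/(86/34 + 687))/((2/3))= 2091/293050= 0.01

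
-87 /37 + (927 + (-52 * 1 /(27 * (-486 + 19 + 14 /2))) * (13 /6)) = 924.66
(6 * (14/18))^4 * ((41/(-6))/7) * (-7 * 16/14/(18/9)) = 450016/243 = 1851.92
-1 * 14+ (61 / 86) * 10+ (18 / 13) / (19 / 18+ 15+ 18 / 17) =-6.83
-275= -275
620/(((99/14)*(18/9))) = 4340/99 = 43.84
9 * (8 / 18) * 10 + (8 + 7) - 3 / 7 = 54.57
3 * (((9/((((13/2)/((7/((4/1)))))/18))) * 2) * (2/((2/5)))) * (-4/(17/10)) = -680400/221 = -3078.73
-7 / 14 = -1 / 2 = -0.50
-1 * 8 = -8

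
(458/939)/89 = 458/83571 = 0.01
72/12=6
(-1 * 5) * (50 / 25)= -10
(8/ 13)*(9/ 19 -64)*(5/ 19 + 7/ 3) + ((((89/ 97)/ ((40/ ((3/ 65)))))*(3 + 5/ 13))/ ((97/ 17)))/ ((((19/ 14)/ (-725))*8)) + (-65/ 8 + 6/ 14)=-5267584017461/ 48218829204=-109.24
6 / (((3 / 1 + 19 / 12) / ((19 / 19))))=72 / 55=1.31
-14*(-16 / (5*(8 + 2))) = 112 / 25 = 4.48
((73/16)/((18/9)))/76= 73/2432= 0.03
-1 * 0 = 0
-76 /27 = -2.81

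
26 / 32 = 13 / 16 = 0.81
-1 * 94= -94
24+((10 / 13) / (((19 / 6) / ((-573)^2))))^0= 25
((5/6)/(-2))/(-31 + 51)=-1/48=-0.02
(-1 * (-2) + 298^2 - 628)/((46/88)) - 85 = 3877877/23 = 168603.35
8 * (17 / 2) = 68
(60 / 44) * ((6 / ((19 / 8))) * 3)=2160 / 209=10.33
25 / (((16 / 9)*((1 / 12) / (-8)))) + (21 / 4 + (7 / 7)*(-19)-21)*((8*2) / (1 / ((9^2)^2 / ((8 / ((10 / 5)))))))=-913329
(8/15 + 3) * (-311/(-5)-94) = -2809/25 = -112.36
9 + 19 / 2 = 37 / 2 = 18.50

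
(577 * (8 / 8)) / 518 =577 / 518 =1.11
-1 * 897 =-897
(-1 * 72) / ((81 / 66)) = -176 / 3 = -58.67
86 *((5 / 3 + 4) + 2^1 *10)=6622 / 3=2207.33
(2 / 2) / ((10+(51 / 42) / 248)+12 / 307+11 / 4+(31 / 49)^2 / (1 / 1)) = 365605072 / 4823878929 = 0.08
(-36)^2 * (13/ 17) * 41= 690768/ 17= 40633.41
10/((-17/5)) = -50/17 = -2.94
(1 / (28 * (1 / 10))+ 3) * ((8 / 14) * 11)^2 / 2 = 22748 / 343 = 66.32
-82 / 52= -41 / 26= -1.58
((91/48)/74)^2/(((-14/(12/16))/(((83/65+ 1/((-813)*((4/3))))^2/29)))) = -18860960181/9554103962828800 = -0.00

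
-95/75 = -19/15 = -1.27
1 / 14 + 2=29 / 14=2.07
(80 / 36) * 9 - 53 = -33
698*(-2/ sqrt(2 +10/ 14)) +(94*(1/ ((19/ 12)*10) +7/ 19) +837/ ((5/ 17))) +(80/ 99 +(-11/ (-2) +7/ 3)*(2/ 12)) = 2414771/ 836-1396*sqrt(133)/ 19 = 2041.14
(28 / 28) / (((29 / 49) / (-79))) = -3871 / 29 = -133.48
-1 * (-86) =86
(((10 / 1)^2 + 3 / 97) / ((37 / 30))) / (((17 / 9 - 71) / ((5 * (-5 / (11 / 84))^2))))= -1155336210000 / 135057659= -8554.39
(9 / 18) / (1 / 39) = 39 / 2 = 19.50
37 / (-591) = -37 / 591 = -0.06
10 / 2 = 5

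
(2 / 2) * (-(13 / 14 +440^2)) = -2710413 / 14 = -193600.93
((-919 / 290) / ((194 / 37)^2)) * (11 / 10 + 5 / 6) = -1258111 / 5645400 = -0.22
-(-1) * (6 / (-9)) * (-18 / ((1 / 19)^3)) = 82308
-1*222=-222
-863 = -863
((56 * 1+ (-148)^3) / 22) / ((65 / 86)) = -139394648 / 715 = -194957.55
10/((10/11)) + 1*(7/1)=18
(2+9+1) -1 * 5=7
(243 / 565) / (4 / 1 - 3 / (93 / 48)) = 7533 / 42940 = 0.18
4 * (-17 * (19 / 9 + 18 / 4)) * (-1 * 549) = 246806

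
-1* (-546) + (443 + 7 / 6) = 5941 / 6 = 990.17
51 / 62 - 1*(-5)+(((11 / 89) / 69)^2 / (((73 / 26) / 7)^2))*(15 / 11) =24183095486003 / 4153310019546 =5.82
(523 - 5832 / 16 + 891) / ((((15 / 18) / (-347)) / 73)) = -159509307 / 5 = -31901861.40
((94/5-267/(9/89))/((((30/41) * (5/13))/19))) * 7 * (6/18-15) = 61326499234/3375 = 18170814.59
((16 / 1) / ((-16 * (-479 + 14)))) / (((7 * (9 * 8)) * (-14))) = -0.00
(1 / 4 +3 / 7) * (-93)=-1767 / 28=-63.11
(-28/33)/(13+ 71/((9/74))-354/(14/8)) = -588/273383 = -0.00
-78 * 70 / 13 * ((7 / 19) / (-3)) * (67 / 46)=32830 / 437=75.13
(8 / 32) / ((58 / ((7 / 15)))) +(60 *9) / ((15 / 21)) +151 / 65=34306627 / 45240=758.33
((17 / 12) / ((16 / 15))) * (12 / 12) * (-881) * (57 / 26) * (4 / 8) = -4268445 / 3328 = -1282.59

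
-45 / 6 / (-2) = 3.75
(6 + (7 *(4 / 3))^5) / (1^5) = 17211826 / 243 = 70830.56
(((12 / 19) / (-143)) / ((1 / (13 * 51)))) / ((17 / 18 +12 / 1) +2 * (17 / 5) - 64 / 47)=-2588760 / 16251631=-0.16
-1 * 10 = -10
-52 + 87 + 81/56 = 36.45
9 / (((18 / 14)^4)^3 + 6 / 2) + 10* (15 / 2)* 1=8140358813703 / 107984466028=75.38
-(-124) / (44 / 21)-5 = 596 / 11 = 54.18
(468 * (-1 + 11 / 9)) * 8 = 832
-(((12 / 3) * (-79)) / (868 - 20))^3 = 493039 / 9528128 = 0.05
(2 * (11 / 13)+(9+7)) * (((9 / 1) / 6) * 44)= 1167.69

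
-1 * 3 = -3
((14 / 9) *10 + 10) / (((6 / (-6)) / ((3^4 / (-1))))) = 2070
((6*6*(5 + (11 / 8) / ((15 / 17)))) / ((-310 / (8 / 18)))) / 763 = -787 / 1773975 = -0.00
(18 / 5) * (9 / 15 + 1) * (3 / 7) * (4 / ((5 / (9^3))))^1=1259712 / 875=1439.67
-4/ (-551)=4/ 551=0.01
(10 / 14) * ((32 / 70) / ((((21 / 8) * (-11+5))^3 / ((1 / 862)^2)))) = -256 / 2276000057583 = -0.00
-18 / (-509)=18 / 509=0.04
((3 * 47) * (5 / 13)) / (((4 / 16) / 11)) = 31020 / 13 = 2386.15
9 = 9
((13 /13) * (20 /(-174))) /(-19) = 0.01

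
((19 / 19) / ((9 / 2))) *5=10 / 9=1.11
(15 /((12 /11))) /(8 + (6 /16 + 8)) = 110 /131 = 0.84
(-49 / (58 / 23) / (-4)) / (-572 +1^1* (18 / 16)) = -1127 / 132443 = -0.01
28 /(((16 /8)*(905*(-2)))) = -7 /905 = -0.01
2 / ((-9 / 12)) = -8 / 3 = -2.67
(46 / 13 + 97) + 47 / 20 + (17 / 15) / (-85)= 401213 / 3900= 102.88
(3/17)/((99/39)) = 13/187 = 0.07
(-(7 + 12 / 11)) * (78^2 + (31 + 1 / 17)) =-9252084 / 187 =-49476.39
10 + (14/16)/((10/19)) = 933/80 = 11.66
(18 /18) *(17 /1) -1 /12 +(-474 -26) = -5797 /12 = -483.08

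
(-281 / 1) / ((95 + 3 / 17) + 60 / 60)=-2.92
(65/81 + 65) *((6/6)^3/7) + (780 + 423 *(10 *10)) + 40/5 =43097.40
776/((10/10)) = 776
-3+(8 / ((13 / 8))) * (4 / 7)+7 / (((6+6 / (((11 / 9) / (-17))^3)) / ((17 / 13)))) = -366293815 / 1954814316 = -0.19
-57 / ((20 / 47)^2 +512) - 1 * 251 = -94703107 / 377136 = -251.11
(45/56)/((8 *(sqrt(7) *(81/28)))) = 0.01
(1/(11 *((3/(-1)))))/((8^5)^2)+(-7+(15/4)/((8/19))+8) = 351012913151/35433480192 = 9.91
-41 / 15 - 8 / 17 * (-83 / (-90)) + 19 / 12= -4847 / 3060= -1.58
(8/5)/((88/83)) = 83/55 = 1.51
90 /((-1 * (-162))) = 5 /9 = 0.56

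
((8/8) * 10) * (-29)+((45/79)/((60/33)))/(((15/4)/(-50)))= -23240/79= -294.18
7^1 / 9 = 7 / 9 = 0.78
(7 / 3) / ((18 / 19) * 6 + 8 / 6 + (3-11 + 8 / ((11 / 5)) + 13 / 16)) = 23408 / 34775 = 0.67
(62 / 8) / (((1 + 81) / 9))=279 / 328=0.85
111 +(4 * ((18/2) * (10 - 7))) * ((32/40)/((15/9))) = 4071/25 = 162.84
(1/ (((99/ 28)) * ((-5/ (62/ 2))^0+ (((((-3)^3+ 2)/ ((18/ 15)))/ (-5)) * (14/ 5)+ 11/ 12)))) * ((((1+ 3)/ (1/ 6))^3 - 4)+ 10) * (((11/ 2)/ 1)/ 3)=258160/ 489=527.93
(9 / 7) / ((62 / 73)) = 657 / 434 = 1.51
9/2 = 4.50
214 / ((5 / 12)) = 2568 / 5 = 513.60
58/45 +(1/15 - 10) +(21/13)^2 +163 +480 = 4844119/7605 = 636.97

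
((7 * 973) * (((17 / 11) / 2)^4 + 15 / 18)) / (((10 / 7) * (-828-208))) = -5695378633 / 1040096640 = -5.48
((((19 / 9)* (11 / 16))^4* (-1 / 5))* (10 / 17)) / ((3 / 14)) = -13356208327 / 5482266624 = -2.44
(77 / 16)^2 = 5929 / 256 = 23.16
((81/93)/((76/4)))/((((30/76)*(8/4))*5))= 9/775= 0.01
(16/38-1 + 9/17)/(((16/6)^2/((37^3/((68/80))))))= -2279385/5491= -415.11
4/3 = 1.33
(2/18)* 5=5/9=0.56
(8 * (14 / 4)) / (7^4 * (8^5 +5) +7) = 1 / 2810285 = 0.00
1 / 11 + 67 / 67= 12 / 11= 1.09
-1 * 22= -22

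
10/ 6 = 1.67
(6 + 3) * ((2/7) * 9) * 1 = 162/7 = 23.14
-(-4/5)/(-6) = -2/15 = -0.13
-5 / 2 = -2.50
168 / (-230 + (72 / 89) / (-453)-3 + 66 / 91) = -205455432 / 284062327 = -0.72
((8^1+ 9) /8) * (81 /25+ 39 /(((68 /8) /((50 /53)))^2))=75505881 /9550600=7.91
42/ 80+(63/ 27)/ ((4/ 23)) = 1673/ 120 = 13.94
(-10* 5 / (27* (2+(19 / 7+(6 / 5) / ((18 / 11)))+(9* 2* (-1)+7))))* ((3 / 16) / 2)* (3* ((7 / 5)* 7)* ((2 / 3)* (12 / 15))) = 1715 / 3498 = 0.49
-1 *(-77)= 77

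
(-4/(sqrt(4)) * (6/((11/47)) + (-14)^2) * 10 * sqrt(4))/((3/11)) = -97520/3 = -32506.67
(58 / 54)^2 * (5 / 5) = 841 / 729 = 1.15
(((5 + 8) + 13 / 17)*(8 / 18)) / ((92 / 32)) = 832 / 391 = 2.13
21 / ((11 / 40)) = 840 / 11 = 76.36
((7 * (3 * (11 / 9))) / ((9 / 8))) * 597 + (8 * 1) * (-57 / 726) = 14831980 / 1089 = 13619.82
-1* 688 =-688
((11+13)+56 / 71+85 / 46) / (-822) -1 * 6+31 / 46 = -105005 / 19596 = -5.36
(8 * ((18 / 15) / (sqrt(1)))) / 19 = 48 / 95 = 0.51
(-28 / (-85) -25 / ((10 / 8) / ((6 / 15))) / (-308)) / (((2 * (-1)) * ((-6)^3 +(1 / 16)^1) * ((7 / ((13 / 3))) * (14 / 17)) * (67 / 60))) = 483808 / 873392905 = 0.00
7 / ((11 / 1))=7 / 11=0.64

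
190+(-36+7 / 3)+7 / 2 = 159.83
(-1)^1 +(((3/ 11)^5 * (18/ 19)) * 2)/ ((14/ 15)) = -21354173/ 21419783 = -1.00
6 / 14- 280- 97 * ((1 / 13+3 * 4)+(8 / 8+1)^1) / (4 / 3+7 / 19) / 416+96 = -185.50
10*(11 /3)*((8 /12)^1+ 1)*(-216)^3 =-615859200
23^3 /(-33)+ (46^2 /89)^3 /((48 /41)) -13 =86058984744 /7754659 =11097.71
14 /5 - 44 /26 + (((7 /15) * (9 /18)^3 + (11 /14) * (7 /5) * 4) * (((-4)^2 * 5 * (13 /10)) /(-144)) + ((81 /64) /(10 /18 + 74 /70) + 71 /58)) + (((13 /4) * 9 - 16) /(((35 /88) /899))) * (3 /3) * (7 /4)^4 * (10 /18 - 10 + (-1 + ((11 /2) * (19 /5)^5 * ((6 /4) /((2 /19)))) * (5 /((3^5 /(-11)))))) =-49033964446684559841049 /12410236800000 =-3951090155.40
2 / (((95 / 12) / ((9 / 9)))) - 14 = -1306 / 95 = -13.75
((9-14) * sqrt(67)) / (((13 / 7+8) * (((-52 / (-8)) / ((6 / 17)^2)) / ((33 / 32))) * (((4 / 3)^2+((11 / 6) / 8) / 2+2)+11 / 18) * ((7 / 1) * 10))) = -3564 * sqrt(67) / 112075067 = -0.00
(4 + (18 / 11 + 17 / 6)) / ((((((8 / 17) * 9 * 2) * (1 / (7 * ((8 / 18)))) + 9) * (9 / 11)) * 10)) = 66521 / 753300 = 0.09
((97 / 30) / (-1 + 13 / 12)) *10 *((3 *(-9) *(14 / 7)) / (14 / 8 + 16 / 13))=-1089504 / 155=-7029.06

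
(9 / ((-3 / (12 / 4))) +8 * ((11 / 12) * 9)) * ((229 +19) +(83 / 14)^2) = 3163329 / 196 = 16139.43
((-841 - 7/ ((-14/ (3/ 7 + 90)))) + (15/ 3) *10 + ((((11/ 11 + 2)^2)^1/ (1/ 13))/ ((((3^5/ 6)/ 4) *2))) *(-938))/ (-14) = 776833/ 1764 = 440.38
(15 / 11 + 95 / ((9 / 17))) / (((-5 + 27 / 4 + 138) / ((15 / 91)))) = 358000 / 1678677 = 0.21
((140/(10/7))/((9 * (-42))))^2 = 0.07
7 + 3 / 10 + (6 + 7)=203 / 10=20.30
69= 69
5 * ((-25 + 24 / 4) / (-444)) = 95 / 444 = 0.21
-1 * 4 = -4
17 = 17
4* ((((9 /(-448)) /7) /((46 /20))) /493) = -45 /4444888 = -0.00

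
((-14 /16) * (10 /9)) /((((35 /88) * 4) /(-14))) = 77 /9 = 8.56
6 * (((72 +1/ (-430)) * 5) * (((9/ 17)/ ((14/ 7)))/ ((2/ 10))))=4179465/ 1462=2858.73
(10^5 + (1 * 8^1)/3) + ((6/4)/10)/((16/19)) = 96002731/960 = 100002.84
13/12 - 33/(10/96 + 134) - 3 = -167059/77244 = -2.16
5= 5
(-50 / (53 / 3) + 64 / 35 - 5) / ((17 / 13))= -144729 / 31535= -4.59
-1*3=-3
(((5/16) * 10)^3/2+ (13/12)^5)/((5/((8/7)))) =3.83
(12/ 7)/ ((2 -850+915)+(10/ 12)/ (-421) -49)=0.10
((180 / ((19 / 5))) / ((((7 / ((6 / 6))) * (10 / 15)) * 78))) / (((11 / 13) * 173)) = 225 / 253099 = 0.00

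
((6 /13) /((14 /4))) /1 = 12 /91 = 0.13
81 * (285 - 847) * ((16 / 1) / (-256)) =22761 / 8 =2845.12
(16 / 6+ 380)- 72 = 932 / 3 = 310.67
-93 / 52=-1.79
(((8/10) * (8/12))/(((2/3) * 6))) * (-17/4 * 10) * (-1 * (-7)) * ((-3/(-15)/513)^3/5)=-119/253135681875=-0.00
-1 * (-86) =86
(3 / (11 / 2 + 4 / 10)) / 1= 30 / 59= 0.51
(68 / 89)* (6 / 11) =408 / 979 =0.42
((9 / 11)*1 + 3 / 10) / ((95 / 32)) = 1968 / 5225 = 0.38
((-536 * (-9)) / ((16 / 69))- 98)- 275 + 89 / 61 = 2492699 / 122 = 20431.96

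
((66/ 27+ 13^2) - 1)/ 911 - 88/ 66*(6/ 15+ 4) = -232834/ 40995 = -5.68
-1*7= -7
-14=-14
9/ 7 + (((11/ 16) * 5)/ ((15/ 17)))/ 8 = 4765/ 2688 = 1.77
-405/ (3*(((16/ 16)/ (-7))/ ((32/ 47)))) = 30240/ 47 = 643.40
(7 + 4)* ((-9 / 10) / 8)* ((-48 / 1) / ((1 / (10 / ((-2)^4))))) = 297 / 8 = 37.12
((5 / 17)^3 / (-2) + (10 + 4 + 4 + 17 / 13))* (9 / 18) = 9.65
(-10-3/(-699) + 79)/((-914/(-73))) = 586847/106481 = 5.51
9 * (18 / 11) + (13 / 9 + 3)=1898 / 99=19.17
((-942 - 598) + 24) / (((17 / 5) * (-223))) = 7580 / 3791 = 2.00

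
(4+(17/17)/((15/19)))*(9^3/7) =19197/35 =548.49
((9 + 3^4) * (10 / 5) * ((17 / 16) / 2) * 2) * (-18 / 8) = -6885 / 16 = -430.31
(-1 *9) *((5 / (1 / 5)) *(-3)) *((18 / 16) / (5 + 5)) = 1215 / 16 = 75.94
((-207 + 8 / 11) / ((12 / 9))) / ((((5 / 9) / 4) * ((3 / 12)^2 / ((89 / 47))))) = -87238512 / 2585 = -33747.97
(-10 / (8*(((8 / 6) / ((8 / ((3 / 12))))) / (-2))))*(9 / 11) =540 / 11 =49.09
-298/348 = -149/174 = -0.86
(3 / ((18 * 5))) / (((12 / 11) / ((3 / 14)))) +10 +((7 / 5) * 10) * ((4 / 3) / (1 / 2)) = 79531 / 1680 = 47.34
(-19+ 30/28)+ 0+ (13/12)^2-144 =-162041/1008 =-160.75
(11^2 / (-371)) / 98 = -121 / 36358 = -0.00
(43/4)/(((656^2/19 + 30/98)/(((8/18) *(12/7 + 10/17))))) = 1567006/3226272597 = 0.00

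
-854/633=-1.35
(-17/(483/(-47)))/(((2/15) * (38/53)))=17.30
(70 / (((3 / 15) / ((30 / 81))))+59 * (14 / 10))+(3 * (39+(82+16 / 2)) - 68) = 71716 / 135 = 531.23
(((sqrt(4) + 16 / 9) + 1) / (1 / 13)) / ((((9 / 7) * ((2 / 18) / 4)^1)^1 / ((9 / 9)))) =15652 / 9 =1739.11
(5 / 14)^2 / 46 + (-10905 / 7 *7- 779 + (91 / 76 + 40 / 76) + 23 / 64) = -16009268997 / 1370432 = -11681.91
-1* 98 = -98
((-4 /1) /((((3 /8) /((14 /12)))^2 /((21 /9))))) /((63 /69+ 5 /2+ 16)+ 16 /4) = -1009792 /261711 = -3.86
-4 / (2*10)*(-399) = 399 / 5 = 79.80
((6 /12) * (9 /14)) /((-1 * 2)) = -0.16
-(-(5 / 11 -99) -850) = 8266 / 11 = 751.45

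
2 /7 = 0.29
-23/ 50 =-0.46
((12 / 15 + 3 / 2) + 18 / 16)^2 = 18769 / 1600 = 11.73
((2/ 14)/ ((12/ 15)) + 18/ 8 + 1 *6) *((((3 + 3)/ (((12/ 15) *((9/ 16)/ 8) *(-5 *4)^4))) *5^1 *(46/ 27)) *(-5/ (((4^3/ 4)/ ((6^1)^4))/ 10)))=-1357/ 7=-193.86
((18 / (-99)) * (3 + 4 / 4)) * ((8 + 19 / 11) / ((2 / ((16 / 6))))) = -9.43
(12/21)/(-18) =-2/63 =-0.03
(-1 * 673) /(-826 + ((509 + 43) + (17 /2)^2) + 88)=2692 /455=5.92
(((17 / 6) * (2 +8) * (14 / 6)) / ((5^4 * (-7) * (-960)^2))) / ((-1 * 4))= 17 / 4147200000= 0.00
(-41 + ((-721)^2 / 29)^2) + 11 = 270234640051 / 841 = 321325374.61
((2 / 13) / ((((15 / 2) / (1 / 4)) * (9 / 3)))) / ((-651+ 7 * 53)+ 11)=-1 / 157365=-0.00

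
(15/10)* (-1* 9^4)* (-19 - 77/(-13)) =1673055/13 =128696.54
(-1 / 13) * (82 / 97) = -82 / 1261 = -0.07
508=508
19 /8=2.38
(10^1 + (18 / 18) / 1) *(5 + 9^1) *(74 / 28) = 407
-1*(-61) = 61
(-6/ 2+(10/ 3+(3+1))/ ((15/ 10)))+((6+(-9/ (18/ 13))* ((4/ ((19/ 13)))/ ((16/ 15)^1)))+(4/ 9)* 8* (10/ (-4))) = -17.68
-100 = -100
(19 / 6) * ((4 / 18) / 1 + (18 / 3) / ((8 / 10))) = 2641 / 108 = 24.45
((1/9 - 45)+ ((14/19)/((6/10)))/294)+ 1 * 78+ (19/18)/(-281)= 22274591/672714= 33.11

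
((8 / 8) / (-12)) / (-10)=1 / 120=0.01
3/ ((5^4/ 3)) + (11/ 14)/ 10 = 1627/ 17500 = 0.09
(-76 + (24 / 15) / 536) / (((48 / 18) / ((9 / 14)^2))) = -883791 / 75040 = -11.78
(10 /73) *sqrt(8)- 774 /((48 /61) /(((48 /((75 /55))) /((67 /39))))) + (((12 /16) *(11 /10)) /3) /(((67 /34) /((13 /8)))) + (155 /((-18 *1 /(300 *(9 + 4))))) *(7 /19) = -19875063481 /611040 + 20 *sqrt(2) /73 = -32526.23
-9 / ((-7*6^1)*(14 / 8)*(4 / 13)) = 39 / 98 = 0.40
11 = 11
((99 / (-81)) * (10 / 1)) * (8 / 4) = -220 / 9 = -24.44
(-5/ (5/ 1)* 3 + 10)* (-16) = -112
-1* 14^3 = -2744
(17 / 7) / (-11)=-17 / 77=-0.22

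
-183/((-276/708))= 10797/23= 469.43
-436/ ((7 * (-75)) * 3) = 436/ 1575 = 0.28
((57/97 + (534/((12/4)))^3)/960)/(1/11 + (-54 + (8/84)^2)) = -884589553617/8115997760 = -108.99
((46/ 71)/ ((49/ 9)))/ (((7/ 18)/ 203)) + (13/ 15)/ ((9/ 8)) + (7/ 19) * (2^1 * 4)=587492764/ 8923635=65.84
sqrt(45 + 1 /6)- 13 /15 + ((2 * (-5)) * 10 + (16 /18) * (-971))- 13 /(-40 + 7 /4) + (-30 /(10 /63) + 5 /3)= -880493 /765 + sqrt(1626) /6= -1144.25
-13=-13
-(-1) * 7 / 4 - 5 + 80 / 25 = -1 / 20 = -0.05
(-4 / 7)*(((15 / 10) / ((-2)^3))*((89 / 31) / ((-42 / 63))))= -801 / 1736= -0.46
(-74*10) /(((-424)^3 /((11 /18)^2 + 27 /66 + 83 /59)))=85167155 /4007073286656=0.00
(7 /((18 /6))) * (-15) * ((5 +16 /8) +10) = -595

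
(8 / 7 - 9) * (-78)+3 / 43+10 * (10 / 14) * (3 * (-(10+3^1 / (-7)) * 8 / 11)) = 10748607 / 23177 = 463.76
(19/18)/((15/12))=0.84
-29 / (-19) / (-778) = -29 / 14782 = -0.00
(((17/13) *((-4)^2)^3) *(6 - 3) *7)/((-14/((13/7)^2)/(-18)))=24440832/49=498792.49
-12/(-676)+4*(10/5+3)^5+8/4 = 2112841/169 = 12502.02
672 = 672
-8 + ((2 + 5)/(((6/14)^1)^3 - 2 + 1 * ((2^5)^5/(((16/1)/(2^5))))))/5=-920733585319/115091698465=-8.00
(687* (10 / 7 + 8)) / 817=45342 / 5719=7.93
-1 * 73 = -73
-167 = -167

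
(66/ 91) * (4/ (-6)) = -44/ 91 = -0.48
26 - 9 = 17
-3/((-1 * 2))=3/2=1.50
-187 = -187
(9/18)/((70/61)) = 61/140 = 0.44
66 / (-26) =-33 / 13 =-2.54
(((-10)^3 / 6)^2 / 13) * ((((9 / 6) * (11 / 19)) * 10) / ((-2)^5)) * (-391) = 336015625 / 1482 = 226731.19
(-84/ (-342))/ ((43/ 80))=1120/ 2451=0.46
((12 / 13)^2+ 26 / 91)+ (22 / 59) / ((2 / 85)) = 1185519 / 69797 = 16.99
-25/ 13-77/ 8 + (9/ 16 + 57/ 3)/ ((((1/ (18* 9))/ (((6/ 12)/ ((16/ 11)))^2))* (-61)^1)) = -17.69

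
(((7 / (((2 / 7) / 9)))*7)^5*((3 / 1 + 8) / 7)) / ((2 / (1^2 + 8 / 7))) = 943997863961285595 / 64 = 14749966624395087.42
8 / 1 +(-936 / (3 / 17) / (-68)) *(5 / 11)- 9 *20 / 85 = 7730 / 187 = 41.34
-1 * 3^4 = -81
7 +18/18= 8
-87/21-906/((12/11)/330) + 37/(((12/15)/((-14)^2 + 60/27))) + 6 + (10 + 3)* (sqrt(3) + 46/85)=-1418477006/5355 + 13* sqrt(3)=-264865.81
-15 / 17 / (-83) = 15 / 1411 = 0.01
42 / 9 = 14 / 3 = 4.67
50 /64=25 /32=0.78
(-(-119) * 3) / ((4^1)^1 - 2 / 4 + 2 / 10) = 3570 / 37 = 96.49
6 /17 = 0.35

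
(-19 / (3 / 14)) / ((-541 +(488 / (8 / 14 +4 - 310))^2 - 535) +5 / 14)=4255641964 / 51503988609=0.08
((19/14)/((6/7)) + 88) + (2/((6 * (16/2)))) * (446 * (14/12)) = 8011/72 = 111.26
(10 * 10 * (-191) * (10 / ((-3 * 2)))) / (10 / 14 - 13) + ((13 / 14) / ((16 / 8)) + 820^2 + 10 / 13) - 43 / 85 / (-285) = 84657237880037 / 126389900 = 669810.15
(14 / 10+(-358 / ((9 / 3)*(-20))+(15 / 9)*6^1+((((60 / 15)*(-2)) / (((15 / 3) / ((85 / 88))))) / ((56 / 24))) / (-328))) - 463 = -168822967 / 378840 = -445.63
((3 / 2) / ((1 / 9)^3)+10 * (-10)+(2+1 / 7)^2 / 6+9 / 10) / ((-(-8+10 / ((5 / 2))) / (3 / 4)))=1462893 / 7840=186.59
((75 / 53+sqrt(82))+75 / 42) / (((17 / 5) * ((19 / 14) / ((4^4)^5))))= 687194767360000 / 901+76965813944320 * sqrt(82) / 323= 2920457984102.48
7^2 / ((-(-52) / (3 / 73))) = 147 / 3796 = 0.04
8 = 8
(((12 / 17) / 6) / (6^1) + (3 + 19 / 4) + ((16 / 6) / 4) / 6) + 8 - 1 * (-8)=14615 / 612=23.88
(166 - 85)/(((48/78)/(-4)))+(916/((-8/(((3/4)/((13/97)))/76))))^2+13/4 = -28248353951/62473216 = -452.17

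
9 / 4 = 2.25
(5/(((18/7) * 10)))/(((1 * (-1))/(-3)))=0.58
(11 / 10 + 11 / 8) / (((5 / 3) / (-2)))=-297 / 100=-2.97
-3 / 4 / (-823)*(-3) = -9 / 3292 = -0.00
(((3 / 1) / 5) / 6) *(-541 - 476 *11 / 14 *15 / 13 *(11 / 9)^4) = -42759841 / 284310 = -150.40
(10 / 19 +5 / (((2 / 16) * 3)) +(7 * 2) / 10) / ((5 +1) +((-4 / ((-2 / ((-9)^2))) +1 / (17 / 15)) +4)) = 73933 / 837615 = 0.09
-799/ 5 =-159.80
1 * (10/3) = 10/3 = 3.33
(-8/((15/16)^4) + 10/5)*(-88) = 37227344/50625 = 735.35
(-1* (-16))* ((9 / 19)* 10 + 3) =2352 / 19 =123.79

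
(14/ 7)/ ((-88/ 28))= -7/ 11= -0.64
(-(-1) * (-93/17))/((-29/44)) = 4092/493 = 8.30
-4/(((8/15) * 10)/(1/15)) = -1/20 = -0.05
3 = 3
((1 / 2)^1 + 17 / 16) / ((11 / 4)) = 25 / 44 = 0.57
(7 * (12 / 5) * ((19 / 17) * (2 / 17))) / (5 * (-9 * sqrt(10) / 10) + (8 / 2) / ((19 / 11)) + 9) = -10370808 * sqrt(10) / 77675975 - 5215728 / 15535195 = -0.76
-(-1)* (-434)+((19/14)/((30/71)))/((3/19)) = -413.66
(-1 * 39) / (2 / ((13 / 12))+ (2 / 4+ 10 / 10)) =-338 / 29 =-11.66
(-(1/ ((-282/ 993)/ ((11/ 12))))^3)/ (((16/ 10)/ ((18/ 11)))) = 21940138055/ 637888512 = 34.39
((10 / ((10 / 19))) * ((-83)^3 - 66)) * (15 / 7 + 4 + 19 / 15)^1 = -8453131046 / 105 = -80506009.96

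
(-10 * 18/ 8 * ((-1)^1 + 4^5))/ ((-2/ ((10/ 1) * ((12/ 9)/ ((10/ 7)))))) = 107415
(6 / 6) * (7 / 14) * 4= 2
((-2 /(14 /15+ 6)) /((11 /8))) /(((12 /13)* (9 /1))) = -5 /198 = -0.03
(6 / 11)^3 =216 / 1331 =0.16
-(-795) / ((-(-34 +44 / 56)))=742 / 31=23.94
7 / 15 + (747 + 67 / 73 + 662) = 1544371 / 1095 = 1410.38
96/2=48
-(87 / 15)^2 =-841 / 25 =-33.64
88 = 88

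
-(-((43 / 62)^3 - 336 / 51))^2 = -642172210807689 / 16415268083776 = -39.12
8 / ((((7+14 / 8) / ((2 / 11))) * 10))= 32 / 1925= 0.02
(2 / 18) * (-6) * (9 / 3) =-2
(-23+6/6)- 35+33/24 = -445/8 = -55.62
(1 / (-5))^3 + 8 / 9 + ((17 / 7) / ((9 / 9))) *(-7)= -18134 / 1125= -16.12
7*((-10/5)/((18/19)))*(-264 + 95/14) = 68419/18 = 3801.06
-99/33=-3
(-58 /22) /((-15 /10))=1.76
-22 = -22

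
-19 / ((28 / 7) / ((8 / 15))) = -38 / 15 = -2.53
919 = 919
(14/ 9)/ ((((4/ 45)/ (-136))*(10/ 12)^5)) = -3701376/ 625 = -5922.20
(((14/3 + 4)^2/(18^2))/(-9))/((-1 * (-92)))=-169/603612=-0.00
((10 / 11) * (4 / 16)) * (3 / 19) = 15 / 418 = 0.04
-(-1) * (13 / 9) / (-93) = -13 / 837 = -0.02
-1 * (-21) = 21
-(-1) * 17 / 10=17 / 10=1.70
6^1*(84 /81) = 56 /9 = 6.22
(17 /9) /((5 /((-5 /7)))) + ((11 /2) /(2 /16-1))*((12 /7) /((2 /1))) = -2495 /441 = -5.66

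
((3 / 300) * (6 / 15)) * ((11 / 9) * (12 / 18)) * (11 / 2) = 121 / 6750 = 0.02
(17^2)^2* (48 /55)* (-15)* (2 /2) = -12027024 /11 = -1093365.82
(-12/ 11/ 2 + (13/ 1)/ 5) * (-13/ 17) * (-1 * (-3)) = -4407/ 935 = -4.71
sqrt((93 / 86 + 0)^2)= 93 / 86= 1.08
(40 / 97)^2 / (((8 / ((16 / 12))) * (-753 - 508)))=-800 / 35594247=-0.00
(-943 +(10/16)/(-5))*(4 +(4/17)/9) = -193655/51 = -3797.16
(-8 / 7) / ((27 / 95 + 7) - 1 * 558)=380 / 183113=0.00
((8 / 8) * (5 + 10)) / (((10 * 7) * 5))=3 / 70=0.04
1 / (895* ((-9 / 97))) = -97 / 8055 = -0.01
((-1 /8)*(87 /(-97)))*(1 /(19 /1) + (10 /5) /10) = 261 /9215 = 0.03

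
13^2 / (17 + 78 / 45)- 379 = -103964 / 281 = -369.98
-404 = -404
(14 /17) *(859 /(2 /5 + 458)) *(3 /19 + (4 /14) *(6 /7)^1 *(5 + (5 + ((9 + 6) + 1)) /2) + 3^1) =4634305 /431851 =10.73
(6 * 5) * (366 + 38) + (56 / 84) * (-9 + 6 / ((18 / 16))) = 109058 / 9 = 12117.56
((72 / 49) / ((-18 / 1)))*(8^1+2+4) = -8 / 7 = -1.14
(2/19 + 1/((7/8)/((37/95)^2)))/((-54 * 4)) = -8801/6822900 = -0.00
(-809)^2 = 654481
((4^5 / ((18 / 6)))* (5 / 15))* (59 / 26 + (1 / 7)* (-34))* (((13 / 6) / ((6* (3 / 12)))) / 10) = -40192 / 945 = -42.53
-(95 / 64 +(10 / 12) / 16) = -1.54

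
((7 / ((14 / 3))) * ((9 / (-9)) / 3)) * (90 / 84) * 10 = -75 / 14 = -5.36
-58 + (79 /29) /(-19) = -32037 /551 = -58.14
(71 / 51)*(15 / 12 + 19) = 1917 / 68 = 28.19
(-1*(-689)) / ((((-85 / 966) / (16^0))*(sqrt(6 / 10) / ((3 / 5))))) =-6065.31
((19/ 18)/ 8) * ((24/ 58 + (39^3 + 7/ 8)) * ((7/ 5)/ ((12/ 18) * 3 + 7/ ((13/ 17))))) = 23795028803/ 24220800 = 982.42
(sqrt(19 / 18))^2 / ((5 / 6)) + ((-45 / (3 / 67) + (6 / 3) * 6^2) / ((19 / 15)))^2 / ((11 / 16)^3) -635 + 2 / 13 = 156377955465932 / 93695745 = 1668997.41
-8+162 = 154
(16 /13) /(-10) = -8 /65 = -0.12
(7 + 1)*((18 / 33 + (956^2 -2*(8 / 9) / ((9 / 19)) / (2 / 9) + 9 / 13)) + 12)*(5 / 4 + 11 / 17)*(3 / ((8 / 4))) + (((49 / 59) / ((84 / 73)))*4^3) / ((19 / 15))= 56697959042679 / 2725151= 20805437.59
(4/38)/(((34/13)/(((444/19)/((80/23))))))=33189/122740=0.27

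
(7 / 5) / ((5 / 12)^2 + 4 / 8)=1008 / 485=2.08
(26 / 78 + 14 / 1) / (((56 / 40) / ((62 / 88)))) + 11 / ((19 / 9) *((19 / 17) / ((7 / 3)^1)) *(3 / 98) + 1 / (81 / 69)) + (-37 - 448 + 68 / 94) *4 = -23146888741381 / 12071811444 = -1917.43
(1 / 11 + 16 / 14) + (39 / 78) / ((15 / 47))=2.80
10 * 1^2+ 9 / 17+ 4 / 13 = 2395 / 221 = 10.84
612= 612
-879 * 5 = -4395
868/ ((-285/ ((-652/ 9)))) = 565936/ 2565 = 220.64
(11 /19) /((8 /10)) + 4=359 /76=4.72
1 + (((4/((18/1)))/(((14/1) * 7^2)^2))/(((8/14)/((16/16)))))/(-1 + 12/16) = 302525/302526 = 1.00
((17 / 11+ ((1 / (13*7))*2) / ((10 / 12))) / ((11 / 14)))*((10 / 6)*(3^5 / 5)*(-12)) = -15293448 / 7865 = -1944.49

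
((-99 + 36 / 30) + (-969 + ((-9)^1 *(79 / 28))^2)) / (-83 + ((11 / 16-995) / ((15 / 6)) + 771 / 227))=375514977 / 424746014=0.88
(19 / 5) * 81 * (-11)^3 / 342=-11979 / 10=-1197.90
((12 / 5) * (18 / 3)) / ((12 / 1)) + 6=7.20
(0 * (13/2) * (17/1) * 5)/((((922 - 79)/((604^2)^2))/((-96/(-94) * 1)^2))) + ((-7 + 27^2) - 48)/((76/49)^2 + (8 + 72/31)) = 25083247/473688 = 52.95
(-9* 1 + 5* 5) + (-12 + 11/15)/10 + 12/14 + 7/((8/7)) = 91793/4200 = 21.86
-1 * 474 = -474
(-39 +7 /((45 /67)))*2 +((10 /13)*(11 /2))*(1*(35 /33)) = -30811 /585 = -52.67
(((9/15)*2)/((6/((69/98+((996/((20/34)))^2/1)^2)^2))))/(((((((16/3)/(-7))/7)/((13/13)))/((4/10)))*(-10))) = 760325435211576655964939018076176427/153125000000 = 4965390597300092447117969.00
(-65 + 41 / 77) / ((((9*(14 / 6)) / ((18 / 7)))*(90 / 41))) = -203524 / 56595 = -3.60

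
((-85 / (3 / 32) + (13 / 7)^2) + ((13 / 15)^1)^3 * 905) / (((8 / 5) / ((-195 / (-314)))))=-33763379 / 276948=-121.91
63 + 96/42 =457/7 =65.29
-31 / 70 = -0.44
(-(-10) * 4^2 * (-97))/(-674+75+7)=970/37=26.22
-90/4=-45/2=-22.50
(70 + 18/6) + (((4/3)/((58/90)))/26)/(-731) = 20117821/275587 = 73.00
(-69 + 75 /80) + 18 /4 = -1017 /16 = -63.56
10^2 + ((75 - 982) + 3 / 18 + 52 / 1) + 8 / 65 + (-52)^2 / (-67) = -20775139 / 26130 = -795.07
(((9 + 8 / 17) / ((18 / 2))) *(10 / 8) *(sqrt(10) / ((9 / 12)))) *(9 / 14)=115 *sqrt(10) / 102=3.57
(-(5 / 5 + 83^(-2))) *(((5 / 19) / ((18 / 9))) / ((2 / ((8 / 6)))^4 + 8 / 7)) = -385840 / 18193849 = -0.02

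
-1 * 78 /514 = -39 /257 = -0.15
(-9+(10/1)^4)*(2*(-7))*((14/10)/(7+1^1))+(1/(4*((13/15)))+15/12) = -24476.41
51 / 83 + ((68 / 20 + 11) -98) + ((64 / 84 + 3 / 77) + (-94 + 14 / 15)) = -175.25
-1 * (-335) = 335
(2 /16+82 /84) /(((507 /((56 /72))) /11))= 2035 /109512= 0.02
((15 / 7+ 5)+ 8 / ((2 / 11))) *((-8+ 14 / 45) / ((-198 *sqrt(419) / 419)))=61934 *sqrt(419) / 31185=40.65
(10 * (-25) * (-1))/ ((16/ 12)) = 375/ 2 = 187.50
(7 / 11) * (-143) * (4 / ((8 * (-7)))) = 13 / 2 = 6.50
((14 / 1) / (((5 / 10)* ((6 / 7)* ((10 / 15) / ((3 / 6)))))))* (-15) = -735 / 2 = -367.50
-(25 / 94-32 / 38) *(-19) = -1029 / 94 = -10.95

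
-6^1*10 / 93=-20 / 31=-0.65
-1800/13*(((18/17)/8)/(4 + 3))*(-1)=4050/1547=2.62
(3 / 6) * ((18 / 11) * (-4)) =-36 / 11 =-3.27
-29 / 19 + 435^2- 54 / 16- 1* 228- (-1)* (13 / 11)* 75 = 316142989 / 1672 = 189080.74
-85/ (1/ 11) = -935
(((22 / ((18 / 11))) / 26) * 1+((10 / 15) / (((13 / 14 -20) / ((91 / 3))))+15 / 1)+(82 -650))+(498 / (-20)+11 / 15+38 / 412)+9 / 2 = -1844073193 / 3217617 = -573.12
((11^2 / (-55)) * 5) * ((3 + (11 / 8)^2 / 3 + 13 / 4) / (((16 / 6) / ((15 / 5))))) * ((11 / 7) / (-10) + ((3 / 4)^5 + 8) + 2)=-15748973889 / 18350080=-858.25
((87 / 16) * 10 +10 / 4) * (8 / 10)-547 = -1003 / 2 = -501.50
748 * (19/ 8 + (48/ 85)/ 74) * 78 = 25717263/ 185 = 139012.23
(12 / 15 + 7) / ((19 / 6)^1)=234 / 95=2.46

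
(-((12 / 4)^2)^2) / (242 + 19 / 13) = -351 / 1055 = -0.33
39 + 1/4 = 157/4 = 39.25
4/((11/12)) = 4.36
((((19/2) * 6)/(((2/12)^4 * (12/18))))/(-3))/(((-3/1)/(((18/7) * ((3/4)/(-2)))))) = -83106/7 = -11872.29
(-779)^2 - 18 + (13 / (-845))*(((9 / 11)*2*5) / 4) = 173551369 / 286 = 606822.97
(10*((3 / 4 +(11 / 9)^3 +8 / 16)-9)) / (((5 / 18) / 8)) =-1706.17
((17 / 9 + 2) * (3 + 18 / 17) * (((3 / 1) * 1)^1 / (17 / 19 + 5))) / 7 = 2185 / 1904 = 1.15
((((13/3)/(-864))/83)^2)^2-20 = -42843244660584685211759/2142162233029234262016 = -20.00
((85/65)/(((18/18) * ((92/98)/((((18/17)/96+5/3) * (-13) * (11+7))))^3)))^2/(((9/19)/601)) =2407042009848249033021152720193802818699/207435268371465109504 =11603822381533664185.78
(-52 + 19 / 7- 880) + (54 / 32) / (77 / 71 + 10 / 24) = -33239323 / 35812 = -928.16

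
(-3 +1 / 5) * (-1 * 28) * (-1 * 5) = -392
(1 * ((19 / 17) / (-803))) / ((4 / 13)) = -247 / 54604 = -0.00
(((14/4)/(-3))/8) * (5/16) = -35/768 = -0.05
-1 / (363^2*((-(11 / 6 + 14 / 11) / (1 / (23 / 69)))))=2 / 272855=0.00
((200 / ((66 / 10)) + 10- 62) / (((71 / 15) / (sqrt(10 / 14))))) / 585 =-716 * sqrt(35) / 639639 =-0.01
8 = 8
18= 18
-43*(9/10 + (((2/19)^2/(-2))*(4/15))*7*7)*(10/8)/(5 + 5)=-385409/86640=-4.45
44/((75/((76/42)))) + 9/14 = 767/450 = 1.70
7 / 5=1.40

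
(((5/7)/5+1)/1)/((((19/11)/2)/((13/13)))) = 176/133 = 1.32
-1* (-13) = 13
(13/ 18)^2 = 169/ 324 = 0.52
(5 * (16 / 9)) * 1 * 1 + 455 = 4175 / 9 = 463.89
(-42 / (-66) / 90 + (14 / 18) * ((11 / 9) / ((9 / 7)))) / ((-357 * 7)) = -503 / 1683990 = -0.00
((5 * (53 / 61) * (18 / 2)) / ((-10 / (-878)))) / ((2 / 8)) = 837612 / 61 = 13731.34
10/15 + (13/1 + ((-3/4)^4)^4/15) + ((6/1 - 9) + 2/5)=713007617857/64424509440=11.07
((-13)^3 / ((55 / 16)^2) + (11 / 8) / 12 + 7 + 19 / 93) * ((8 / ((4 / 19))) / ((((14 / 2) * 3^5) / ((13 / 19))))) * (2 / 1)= -20902831391 / 3828270600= -5.46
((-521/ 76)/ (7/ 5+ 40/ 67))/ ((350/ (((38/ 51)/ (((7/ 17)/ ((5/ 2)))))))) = -34907/ 786744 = -0.04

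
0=0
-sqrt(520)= -2*sqrt(130)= -22.80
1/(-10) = -1/10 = -0.10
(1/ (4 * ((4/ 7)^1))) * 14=6.12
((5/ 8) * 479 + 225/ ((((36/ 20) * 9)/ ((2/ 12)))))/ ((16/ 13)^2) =11012885/ 55296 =199.16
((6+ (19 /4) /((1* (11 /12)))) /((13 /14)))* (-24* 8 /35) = -47232 /715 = -66.06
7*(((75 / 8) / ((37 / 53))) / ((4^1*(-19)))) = -27825 / 22496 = -1.24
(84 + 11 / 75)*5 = 6311 / 15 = 420.73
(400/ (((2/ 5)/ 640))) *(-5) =-3200000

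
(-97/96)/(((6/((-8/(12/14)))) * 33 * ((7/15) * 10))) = 97/9504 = 0.01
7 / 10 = 0.70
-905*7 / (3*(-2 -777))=6335 / 2337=2.71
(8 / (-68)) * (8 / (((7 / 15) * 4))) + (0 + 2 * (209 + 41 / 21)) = 150440 / 357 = 421.40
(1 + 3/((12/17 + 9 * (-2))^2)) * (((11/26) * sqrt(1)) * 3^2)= 960333/249704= 3.85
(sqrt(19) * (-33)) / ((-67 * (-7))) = -33 * sqrt(19) / 469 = -0.31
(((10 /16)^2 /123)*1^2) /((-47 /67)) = -1675 /369984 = -0.00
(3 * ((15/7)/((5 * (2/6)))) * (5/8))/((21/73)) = 3285/392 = 8.38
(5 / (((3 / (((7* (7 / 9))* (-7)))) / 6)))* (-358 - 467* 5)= 9236990 / 9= 1026332.22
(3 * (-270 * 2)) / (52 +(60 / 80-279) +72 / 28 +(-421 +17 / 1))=9072 / 3515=2.58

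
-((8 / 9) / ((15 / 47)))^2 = -141376 / 18225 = -7.76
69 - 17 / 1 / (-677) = 46730 / 677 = 69.03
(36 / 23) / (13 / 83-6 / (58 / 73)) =-0.21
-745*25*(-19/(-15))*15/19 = -18625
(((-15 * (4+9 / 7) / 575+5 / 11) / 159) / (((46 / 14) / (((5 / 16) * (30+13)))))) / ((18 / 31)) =934433 / 66615912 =0.01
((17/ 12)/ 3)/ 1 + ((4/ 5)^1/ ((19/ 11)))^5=137479743439/ 278561137500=0.49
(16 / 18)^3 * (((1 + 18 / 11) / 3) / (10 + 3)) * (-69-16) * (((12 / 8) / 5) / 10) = -63104 / 521235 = -0.12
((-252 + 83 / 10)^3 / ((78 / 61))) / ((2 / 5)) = -882869314633 / 31200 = -28297093.42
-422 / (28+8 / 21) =-4431 / 298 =-14.87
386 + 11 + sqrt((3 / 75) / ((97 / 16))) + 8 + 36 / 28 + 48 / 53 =4 *sqrt(97) / 485 + 151068 / 371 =407.27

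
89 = 89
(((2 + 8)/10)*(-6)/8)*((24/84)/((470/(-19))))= 57/6580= 0.01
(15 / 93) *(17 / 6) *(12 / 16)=85 / 248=0.34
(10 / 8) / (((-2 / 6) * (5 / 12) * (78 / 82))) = -123 / 13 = -9.46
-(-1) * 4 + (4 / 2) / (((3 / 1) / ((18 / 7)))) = 5.71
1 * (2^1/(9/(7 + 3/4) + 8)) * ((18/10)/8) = 279/5680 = 0.05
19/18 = 1.06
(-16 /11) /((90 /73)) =-1.18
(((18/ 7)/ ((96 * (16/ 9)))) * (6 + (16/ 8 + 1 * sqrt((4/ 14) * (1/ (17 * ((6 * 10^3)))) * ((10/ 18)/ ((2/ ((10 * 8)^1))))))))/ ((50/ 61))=183 * sqrt(1785)/ 53312000 + 1647/ 11200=0.15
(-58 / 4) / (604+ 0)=-29 / 1208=-0.02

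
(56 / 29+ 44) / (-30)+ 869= 125783 / 145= 867.47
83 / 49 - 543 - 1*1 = -26573 / 49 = -542.31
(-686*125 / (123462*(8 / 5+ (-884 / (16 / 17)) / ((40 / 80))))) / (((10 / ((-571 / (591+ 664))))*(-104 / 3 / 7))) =0.00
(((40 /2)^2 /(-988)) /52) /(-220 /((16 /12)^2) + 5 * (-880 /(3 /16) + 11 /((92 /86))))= 1380 /4172222483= 0.00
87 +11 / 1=98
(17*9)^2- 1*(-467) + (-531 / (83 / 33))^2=471537293 / 6889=68447.86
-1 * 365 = -365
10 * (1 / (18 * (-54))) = -5 / 486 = -0.01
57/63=19/21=0.90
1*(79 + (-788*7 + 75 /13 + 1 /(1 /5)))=-5426.23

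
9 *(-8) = -72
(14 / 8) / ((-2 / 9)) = -63 / 8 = -7.88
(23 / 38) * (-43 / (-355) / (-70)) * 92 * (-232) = 5277304 / 236075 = 22.35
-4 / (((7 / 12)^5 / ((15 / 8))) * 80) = -23328 / 16807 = -1.39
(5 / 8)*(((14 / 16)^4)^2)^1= 28824005 / 134217728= 0.21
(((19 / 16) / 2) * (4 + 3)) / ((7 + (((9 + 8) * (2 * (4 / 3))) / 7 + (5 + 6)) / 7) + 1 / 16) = 19551 / 44966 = 0.43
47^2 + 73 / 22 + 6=2218.32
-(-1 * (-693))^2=-480249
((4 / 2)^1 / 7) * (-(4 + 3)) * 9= -18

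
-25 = -25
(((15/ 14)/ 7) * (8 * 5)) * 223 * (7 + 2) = 602100/ 49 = 12287.76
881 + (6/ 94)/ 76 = 3146935/ 3572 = 881.00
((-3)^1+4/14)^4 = 130321/2401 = 54.28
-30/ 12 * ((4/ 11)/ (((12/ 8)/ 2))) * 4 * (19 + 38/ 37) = -39520/ 407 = -97.10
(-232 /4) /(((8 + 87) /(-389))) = 22562 /95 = 237.49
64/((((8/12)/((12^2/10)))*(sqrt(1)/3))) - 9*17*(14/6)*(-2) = 24306/5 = 4861.20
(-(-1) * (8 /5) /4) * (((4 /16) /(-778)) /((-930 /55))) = 11 /1447080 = 0.00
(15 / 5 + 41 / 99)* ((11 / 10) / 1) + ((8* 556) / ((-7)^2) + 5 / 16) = 3346081 / 35280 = 94.84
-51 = -51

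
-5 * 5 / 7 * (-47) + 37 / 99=116584 / 693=168.23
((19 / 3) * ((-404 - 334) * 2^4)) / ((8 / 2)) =-18696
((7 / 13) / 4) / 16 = 7 / 832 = 0.01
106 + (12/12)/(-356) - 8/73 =2751807/25988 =105.89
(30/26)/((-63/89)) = -445/273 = -1.63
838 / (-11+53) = 19.95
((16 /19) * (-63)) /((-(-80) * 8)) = -63 /760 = -0.08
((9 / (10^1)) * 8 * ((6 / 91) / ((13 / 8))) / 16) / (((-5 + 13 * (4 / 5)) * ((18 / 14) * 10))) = 2 / 7605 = 0.00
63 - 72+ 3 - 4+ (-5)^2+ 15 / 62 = 945 / 62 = 15.24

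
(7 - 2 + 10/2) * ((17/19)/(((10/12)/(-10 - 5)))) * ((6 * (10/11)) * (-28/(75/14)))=959616/209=4591.46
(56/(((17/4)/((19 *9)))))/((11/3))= 114912/187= 614.50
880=880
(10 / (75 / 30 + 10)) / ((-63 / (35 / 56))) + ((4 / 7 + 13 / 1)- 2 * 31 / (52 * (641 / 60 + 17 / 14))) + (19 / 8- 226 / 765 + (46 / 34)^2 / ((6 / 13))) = 307652896051 / 15769932360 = 19.51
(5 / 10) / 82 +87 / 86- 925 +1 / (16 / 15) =-26037247 / 28208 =-923.04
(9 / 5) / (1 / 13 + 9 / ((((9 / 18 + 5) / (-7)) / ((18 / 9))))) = -1287 / 16325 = -0.08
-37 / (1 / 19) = -703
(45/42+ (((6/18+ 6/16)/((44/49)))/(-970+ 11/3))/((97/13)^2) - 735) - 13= -3861607381227/5169982048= -746.93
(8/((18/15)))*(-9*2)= -120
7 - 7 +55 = 55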